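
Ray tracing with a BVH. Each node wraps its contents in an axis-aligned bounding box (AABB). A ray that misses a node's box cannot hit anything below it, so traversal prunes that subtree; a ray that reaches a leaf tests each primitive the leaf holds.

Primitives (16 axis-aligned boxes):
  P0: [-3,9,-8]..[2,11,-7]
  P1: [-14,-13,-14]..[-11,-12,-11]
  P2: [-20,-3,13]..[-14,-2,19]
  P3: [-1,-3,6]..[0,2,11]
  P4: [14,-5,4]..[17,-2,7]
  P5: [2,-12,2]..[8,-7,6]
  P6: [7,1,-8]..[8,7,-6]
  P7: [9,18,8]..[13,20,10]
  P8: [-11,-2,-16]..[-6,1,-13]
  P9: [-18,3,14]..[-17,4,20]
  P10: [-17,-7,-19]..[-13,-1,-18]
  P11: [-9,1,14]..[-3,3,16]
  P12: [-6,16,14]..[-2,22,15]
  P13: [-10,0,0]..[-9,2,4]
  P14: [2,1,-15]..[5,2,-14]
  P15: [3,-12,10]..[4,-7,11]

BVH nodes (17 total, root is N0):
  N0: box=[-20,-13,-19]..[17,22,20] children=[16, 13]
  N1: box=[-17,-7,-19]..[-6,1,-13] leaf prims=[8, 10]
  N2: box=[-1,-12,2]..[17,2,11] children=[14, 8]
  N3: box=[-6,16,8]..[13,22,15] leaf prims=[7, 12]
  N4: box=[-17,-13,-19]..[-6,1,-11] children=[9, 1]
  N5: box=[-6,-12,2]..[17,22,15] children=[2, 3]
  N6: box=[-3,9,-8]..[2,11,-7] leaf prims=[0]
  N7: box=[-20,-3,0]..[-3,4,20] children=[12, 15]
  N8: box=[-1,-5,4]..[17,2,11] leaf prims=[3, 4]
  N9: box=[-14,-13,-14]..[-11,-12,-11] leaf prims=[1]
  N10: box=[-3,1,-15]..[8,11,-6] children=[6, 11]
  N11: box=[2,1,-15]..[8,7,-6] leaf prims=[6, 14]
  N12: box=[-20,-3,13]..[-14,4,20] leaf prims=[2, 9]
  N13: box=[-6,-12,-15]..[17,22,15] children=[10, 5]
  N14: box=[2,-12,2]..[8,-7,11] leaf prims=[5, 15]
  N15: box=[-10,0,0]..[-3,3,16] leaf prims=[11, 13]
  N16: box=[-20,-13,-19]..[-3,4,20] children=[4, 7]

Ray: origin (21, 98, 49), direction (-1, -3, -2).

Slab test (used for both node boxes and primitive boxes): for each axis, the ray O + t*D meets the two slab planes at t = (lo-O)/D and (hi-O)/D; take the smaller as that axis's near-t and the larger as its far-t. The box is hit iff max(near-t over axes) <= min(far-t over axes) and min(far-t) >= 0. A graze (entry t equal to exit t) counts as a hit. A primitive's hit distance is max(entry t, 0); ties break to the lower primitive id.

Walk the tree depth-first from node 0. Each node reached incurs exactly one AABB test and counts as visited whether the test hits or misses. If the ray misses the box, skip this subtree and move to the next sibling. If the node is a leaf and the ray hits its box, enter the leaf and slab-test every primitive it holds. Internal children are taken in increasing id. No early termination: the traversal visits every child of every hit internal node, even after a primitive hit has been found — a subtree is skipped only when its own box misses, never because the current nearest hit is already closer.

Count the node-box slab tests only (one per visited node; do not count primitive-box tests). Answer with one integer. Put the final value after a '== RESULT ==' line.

Trace the traversal:
N0 x:[4,41] y:[76/3,37] z:[29/2,34] -> hit [76/3,34], descend [13, 16]
  N13 x:[4,27] y:[76/3,110/3] z:[17,32] -> hit [76/3,27], descend [5, 10]
    N5 x:[4,27] y:[76/3,110/3] z:[17,47/2] -> miss, prune
    N10 x:[13,24] y:[29,97/3] z:[55/2,32] -> miss, prune
  N16 x:[24,41] y:[94/3,37] z:[29/2,34] -> hit [94/3,34], descend [4, 7]
    N4 x:[27,38] y:[97/3,37] z:[30,34] -> hit [97/3,34], descend [1, 9]
      N1 x:[27,38] y:[97/3,35] z:[31,34] -> hit [97/3,34] leaf, test {P8(miss), P10@t=34}
      N9 x:[32,35] y:[110/3,37] z:[30,63/2] -> miss, prune
    N7 x:[24,41] y:[94/3,101/3] z:[29/2,49/2] -> miss, prune

order=[0, 13, 5, 10, 16, 4, 1, 9, 7]  |boxes|=9  |leaves|=1  hit=P10

== RESULT ==
9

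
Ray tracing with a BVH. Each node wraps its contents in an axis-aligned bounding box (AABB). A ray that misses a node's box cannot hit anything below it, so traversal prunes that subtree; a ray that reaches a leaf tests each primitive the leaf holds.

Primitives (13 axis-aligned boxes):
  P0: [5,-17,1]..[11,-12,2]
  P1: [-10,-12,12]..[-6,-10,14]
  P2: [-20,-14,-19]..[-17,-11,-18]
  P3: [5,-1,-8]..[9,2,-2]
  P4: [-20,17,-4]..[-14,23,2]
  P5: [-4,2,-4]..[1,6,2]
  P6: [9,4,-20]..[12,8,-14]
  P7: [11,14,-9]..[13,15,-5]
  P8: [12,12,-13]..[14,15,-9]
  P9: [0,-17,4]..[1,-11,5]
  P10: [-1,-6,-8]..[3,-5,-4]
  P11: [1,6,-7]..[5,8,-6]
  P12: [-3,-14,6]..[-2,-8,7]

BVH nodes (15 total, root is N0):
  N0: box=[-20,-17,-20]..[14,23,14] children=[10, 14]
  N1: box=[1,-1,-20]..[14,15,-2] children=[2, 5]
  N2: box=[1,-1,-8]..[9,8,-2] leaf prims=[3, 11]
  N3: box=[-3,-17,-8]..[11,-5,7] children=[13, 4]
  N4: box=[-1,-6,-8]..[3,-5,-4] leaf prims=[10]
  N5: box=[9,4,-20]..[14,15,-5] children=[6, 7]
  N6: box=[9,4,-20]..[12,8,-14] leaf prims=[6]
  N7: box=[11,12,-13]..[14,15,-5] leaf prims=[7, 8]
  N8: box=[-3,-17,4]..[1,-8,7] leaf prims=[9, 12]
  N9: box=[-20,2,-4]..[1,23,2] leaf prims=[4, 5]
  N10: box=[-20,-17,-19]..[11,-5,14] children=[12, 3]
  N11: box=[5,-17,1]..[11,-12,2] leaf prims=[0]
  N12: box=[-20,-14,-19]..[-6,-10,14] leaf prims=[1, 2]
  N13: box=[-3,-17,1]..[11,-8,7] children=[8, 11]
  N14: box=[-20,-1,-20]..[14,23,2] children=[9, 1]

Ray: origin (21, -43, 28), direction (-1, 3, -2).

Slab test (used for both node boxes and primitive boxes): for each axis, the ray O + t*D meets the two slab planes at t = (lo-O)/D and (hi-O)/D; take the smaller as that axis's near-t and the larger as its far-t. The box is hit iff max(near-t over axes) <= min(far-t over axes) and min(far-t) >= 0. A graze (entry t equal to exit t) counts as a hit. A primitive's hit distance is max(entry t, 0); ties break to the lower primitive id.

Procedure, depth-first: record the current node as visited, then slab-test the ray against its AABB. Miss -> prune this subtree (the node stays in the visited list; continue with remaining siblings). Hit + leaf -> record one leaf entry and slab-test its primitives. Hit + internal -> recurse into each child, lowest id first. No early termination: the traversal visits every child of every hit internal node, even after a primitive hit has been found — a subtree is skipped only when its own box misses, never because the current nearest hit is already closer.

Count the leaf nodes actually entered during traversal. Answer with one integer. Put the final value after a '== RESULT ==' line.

Trace the traversal:
N0 x:[7,41] y:[26/3,22] z:[7,24] -> hit [26/3,22], descend [10, 14]
  N10 x:[10,41] y:[26/3,38/3] z:[7,47/2] -> hit [10,38/3], descend [3, 12]
    N3 x:[10,24] y:[26/3,38/3] z:[21/2,18] -> hit [21/2,38/3], descend [4, 13]
      N4 x:[18,22] y:[37/3,38/3] z:[16,18] -> miss, prune
      N13 x:[10,24] y:[26/3,35/3] z:[21/2,27/2] -> hit [21/2,35/3], descend [8, 11]
        N8 x:[20,24] y:[26/3,35/3] z:[21/2,12] -> miss, prune
        N11 x:[10,16] y:[26/3,31/3] z:[13,27/2] -> miss, prune
    N12 x:[27,41] y:[29/3,11] z:[7,47/2] -> miss, prune
  N14 x:[7,41] y:[14,22] z:[13,24] -> hit [14,22], descend [1, 9]
    N1 x:[7,20] y:[14,58/3] z:[15,24] -> hit [15,58/3], descend [2, 5]
      N2 x:[12,20] y:[14,17] z:[15,18] -> hit [15,17] leaf, test {P3@t=15, P11@t=17}
      N5 x:[7,12] y:[47/3,58/3] z:[33/2,24] -> miss, prune
    N9 x:[20,41] y:[15,22] z:[13,16] -> miss, prune

order=[0, 10, 3, 4, 13, 8, 11, 12, 14, 1, 2, 5, 9]  |boxes|=13  |leaves|=1  hit=P3

== RESULT ==
1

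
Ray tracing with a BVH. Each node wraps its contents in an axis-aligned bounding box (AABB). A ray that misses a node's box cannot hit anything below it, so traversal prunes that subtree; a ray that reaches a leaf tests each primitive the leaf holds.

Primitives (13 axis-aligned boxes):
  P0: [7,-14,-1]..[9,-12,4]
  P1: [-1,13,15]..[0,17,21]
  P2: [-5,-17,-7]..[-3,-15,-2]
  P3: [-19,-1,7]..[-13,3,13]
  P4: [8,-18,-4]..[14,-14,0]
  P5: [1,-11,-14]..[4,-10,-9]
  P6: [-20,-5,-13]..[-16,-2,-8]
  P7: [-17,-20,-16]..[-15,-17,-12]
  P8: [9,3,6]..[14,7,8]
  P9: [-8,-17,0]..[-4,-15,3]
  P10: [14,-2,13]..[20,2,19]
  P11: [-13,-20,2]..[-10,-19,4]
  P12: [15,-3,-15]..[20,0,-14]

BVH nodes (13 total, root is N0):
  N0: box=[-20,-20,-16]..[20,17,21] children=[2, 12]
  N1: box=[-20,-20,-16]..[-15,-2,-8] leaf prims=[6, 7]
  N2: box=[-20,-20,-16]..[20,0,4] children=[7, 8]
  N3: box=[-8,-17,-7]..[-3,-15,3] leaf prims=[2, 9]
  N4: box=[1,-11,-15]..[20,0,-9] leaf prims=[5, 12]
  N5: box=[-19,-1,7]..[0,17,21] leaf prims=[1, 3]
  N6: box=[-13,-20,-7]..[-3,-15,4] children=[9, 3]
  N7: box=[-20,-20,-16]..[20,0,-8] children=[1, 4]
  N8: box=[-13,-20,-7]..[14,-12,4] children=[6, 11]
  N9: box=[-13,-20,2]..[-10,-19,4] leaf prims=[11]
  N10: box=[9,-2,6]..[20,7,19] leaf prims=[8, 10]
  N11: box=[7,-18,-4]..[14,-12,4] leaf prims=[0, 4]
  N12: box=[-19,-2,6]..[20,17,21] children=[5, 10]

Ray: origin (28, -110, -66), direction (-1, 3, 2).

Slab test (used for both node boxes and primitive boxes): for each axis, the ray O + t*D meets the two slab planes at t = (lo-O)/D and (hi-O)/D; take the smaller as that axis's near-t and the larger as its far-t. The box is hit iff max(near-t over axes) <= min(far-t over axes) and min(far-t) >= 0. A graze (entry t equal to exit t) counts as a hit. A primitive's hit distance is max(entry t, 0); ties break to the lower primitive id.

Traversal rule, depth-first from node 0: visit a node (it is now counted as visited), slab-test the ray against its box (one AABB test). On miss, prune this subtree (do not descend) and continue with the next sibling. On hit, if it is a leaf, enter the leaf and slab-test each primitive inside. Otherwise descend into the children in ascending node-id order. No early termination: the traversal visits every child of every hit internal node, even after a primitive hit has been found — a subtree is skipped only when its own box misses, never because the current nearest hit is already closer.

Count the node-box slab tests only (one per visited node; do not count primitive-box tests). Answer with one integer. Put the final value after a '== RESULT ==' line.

Walk:
N0 x:[8,48] y:[30,127/3] z:[25,87/2] -> hit [30,127/3], descend [2, 12]
  N2 x:[8,48] y:[30,110/3] z:[25,35] -> hit [30,35], descend [7, 8]
    N7 x:[8,48] y:[30,110/3] z:[25,29] -> miss, prune
    N8 x:[14,41] y:[30,98/3] z:[59/2,35] -> hit [30,98/3], descend [6, 11]
      N6 x:[31,41] y:[30,95/3] z:[59/2,35] -> hit [31,95/3], descend [3, 9]
        N3 x:[31,36] y:[31,95/3] z:[59/2,69/2] -> hit [31,95/3] leaf, test {P2@t=31, P9(miss)}
        N9 x:[38,41] y:[30,91/3] z:[34,35] -> miss, prune
      N11 x:[14,21] y:[92/3,98/3] z:[31,35] -> miss, prune
  N12 x:[8,47] y:[36,127/3] z:[36,87/2] -> hit [36,127/3], descend [5, 10]
    N5 x:[28,47] y:[109/3,127/3] z:[73/2,87/2] -> hit [73/2,127/3] leaf, test {P1(miss), P3(miss)}
    N10 x:[8,19] y:[36,39] z:[36,85/2] -> miss, prune

order=[0, 2, 7, 8, 6, 3, 9, 11, 12, 5, 10]  |boxes|=11  |leaves|=2  hit=P2

== RESULT ==
11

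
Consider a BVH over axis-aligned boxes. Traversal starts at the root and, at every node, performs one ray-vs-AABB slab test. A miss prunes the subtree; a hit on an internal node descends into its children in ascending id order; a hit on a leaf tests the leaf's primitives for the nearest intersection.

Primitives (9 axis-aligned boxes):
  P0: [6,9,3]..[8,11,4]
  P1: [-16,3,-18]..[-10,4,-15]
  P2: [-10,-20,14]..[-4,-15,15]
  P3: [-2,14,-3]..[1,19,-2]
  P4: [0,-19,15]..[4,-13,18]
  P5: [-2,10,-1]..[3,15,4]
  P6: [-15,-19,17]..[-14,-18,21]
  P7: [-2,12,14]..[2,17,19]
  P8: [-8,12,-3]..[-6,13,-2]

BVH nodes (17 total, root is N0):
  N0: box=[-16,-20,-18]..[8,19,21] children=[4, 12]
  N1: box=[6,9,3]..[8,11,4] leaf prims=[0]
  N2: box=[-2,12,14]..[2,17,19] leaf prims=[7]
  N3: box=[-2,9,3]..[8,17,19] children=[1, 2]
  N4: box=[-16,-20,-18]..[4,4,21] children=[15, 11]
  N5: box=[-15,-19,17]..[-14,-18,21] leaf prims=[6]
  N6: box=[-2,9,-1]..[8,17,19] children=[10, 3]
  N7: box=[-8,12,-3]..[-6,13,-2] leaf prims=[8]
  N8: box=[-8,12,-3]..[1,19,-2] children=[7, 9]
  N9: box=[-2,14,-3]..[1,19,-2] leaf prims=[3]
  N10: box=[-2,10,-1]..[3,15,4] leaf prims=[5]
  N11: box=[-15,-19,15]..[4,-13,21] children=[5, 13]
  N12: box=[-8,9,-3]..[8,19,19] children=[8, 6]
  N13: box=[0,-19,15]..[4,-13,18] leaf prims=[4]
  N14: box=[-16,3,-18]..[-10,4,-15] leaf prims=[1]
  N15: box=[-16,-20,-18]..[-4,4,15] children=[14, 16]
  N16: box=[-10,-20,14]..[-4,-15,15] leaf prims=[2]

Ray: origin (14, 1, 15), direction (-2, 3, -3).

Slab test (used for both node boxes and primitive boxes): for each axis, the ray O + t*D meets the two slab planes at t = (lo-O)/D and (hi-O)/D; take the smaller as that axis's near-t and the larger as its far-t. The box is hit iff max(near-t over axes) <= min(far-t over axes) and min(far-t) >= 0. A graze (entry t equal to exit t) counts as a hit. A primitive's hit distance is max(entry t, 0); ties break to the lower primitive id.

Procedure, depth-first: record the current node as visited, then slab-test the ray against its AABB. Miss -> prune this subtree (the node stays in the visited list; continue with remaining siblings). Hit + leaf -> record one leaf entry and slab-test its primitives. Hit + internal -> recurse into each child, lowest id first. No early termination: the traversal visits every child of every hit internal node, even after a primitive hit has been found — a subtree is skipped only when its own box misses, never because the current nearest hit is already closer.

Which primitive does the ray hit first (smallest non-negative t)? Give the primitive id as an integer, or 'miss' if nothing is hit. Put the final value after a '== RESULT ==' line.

Traverse from the root:
N0 x:[3,15] y:[-7,6] z:[-2,11] -> hit [3,6], descend [4, 12]
  N4 x:[5,15] y:[-7,1] z:[-2,11] -> miss, prune
  N12 x:[3,11] y:[8/3,6] z:[-4/3,6] -> hit [3,6], descend [6, 8]
    N6 x:[3,8] y:[8/3,16/3] z:[-4/3,16/3] -> hit [3,16/3], descend [3, 10]
      N3 x:[3,8] y:[8/3,16/3] z:[-4/3,4] -> hit [3,4], descend [1, 2]
        N1 x:[3,4] y:[8/3,10/3] z:[11/3,4] -> miss, prune
        N2 x:[6,8] y:[11/3,16/3] z:[-4/3,1/3] -> miss, prune
      N10 x:[11/2,8] y:[3,14/3] z:[11/3,16/3] -> miss, prune
    N8 x:[13/2,11] y:[11/3,6] z:[17/3,6] -> miss, prune

order=[0, 4, 12, 6, 3, 1, 2, 10, 8]  |boxes|=9  |leaves|=0  hit=miss

== RESULT ==
miss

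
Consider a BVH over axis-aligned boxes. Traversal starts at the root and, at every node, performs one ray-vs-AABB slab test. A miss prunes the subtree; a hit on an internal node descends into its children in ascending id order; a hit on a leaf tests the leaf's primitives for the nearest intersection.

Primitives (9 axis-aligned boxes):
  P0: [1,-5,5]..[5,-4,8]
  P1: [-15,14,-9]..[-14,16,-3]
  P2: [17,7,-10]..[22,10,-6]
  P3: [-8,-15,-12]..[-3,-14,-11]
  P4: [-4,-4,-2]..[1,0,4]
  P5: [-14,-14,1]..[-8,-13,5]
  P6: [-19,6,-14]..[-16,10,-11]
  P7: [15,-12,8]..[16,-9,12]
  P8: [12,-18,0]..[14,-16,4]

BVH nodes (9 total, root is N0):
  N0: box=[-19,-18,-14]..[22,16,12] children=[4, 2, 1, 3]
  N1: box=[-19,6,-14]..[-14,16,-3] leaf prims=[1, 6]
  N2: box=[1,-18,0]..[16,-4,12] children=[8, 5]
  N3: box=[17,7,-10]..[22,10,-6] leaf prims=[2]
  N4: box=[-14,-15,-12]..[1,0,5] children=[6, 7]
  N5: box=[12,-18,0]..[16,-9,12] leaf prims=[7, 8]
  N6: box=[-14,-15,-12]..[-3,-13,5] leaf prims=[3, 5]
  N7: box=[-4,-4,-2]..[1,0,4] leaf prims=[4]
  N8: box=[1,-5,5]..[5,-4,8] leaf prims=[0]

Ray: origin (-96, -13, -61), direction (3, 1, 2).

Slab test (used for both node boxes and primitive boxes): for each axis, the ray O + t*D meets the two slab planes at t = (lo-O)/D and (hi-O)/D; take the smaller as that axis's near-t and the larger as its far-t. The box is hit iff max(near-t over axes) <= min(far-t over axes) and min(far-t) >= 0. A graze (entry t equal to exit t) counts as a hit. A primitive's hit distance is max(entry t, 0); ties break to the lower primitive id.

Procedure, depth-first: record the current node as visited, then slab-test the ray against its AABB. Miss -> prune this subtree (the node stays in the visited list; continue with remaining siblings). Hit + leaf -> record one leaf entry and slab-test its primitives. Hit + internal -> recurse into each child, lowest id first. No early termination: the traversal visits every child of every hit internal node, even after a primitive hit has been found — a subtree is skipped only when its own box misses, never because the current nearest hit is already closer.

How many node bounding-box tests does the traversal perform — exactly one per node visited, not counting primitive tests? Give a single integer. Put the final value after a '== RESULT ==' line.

Walk:
N0 x:[77/3,118/3] y:[-5,29] z:[47/2,73/2] -> hit [77/3,29], descend [1, 2, 3, 4]
  N1 x:[77/3,82/3] y:[19,29] z:[47/2,29] -> hit [77/3,82/3] leaf, test {P1@t=27, P6(miss)}
  N2 x:[97/3,112/3] y:[-5,9] z:[61/2,73/2] -> miss, prune
  N3 x:[113/3,118/3] y:[20,23] z:[51/2,55/2] -> miss, prune
  N4 x:[82/3,97/3] y:[-2,13] z:[49/2,33] -> miss, prune

5 AABB tests over nodes [0, 1, 2, 3, 4]; 1 leaf entered; closest P1.

== RESULT ==
5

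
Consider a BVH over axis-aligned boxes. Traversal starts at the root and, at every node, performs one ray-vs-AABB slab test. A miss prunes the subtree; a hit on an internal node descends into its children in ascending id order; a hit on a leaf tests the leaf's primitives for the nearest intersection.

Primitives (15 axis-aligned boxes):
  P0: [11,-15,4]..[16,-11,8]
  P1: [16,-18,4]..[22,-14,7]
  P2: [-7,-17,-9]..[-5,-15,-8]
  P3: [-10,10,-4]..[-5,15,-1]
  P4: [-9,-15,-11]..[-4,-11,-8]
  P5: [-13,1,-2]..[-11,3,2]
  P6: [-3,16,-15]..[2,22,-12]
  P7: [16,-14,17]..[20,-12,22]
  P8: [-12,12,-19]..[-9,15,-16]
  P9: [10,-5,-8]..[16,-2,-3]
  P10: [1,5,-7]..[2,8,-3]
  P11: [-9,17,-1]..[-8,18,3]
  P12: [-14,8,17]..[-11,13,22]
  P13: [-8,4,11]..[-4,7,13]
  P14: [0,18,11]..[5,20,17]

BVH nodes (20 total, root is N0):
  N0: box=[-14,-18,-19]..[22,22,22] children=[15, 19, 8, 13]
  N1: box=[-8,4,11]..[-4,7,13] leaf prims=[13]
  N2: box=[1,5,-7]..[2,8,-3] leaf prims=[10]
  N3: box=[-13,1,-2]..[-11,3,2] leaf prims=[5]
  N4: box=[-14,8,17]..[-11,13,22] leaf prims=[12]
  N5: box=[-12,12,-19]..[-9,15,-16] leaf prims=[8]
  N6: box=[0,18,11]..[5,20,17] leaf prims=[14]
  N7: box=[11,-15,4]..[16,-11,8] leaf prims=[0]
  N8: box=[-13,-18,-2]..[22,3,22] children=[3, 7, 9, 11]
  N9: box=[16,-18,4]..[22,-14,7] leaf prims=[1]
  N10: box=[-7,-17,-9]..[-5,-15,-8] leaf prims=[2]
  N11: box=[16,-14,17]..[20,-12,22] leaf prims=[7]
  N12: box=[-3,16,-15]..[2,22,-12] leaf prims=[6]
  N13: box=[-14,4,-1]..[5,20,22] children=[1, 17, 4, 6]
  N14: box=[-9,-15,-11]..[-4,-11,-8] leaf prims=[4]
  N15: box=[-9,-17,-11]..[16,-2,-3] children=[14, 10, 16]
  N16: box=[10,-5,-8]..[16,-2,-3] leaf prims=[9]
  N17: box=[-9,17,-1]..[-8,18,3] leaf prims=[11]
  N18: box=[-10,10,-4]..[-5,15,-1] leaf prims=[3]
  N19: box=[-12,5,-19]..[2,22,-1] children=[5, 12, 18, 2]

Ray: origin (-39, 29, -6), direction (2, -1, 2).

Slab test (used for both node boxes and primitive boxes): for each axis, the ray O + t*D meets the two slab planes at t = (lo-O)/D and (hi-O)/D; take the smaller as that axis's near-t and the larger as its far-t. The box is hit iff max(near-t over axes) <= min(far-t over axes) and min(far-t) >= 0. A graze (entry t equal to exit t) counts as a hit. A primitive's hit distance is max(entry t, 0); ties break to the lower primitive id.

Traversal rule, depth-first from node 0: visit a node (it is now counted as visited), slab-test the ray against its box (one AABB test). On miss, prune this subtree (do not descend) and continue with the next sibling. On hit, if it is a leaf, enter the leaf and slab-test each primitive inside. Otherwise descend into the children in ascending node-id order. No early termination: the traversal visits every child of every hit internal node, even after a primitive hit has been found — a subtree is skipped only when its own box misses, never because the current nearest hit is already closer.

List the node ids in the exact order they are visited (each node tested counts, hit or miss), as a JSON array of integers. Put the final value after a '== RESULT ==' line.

Trace the traversal:
N0 x:[25/2,61/2] y:[7,47] z:[-13/2,14] -> hit [25/2,14], descend [8, 13, 15, 19]
  N8 x:[13,61/2] y:[26,47] z:[2,14] -> miss, prune
  N13 x:[25/2,22] y:[9,25] z:[5/2,14] -> hit [25/2,14], descend [1, 4, 6, 17]
    N1 x:[31/2,35/2] y:[22,25] z:[17/2,19/2] -> miss, prune
    N4 x:[25/2,14] y:[16,21] z:[23/2,14] -> miss, prune
    N6 x:[39/2,22] y:[9,11] z:[17/2,23/2] -> miss, prune
    N17 x:[15,31/2] y:[11,12] z:[5/2,9/2] -> miss, prune
  N15 x:[15,55/2] y:[31,46] z:[-5/2,3/2] -> miss, prune
  N19 x:[27/2,41/2] y:[7,24] z:[-13/2,5/2] -> miss, prune

order=[0, 8, 13, 1, 4, 6, 17, 15, 19]  |boxes|=9  |leaves|=0  hit=miss

== RESULT ==
[0, 8, 13, 1, 4, 6, 17, 15, 19]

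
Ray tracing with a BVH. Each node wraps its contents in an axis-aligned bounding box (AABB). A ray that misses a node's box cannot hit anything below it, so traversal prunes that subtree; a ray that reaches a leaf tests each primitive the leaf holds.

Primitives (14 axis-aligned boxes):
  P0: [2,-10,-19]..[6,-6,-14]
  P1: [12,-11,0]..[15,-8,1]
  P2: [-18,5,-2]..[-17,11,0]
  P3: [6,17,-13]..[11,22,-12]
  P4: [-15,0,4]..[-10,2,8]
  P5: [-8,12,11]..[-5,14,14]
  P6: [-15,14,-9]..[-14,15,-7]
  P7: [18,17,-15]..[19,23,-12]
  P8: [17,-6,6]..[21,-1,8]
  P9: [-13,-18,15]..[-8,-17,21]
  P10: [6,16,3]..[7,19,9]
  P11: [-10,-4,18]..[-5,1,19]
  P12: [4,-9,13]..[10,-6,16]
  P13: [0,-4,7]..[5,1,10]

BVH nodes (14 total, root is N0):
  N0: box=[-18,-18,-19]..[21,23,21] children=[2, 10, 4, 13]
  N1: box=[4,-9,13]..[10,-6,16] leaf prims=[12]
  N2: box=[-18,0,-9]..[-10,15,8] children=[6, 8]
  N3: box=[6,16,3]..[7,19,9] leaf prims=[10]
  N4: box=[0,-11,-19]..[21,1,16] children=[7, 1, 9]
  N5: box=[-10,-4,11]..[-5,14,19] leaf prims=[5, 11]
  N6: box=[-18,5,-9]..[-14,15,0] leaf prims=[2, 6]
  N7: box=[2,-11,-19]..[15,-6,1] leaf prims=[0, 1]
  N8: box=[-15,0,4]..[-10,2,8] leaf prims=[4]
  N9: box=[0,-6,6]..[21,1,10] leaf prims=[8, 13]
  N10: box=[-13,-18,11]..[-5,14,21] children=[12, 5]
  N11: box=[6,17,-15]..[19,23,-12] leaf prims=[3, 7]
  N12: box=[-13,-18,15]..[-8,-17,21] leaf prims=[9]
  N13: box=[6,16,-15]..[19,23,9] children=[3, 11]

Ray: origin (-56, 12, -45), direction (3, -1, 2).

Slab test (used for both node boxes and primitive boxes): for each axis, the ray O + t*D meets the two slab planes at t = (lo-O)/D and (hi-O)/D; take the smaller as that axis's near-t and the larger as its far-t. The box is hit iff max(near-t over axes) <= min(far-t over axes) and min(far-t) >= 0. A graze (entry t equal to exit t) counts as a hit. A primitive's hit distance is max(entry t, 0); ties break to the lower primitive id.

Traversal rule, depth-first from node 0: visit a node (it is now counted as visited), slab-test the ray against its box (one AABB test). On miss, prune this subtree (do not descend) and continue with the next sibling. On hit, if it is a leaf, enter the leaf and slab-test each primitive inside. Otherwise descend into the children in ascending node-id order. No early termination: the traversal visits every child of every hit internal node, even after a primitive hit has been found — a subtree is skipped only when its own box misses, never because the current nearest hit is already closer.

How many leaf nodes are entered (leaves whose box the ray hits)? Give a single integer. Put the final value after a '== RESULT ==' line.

Traverse from the root:
N0 x:[38/3,77/3] y:[-11,30] z:[13,33] -> hit [13,77/3], descend [2, 4, 10, 13]
  N2 x:[38/3,46/3] y:[-3,12] z:[18,53/2] -> miss, prune
  N4 x:[56/3,77/3] y:[11,23] z:[13,61/2] -> hit [56/3,23], descend [1, 7, 9]
    N1 x:[20,22] y:[18,21] z:[29,61/2] -> miss, prune
    N7 x:[58/3,71/3] y:[18,23] z:[13,23] -> hit [58/3,23] leaf, test {P0(miss), P1@t=68/3}
    N9 x:[56/3,77/3] y:[11,18] z:[51/2,55/2] -> miss, prune
  N10 x:[43/3,17] y:[-2,30] z:[28,33] -> miss, prune
  N13 x:[62/3,25] y:[-11,-4] z:[15,27] -> miss, prune

Visited [0, 2, 4, 1, 7, 9, 10, 13]. Tests: 8 box, 1 leaf. Nearest: P1.

== RESULT ==
1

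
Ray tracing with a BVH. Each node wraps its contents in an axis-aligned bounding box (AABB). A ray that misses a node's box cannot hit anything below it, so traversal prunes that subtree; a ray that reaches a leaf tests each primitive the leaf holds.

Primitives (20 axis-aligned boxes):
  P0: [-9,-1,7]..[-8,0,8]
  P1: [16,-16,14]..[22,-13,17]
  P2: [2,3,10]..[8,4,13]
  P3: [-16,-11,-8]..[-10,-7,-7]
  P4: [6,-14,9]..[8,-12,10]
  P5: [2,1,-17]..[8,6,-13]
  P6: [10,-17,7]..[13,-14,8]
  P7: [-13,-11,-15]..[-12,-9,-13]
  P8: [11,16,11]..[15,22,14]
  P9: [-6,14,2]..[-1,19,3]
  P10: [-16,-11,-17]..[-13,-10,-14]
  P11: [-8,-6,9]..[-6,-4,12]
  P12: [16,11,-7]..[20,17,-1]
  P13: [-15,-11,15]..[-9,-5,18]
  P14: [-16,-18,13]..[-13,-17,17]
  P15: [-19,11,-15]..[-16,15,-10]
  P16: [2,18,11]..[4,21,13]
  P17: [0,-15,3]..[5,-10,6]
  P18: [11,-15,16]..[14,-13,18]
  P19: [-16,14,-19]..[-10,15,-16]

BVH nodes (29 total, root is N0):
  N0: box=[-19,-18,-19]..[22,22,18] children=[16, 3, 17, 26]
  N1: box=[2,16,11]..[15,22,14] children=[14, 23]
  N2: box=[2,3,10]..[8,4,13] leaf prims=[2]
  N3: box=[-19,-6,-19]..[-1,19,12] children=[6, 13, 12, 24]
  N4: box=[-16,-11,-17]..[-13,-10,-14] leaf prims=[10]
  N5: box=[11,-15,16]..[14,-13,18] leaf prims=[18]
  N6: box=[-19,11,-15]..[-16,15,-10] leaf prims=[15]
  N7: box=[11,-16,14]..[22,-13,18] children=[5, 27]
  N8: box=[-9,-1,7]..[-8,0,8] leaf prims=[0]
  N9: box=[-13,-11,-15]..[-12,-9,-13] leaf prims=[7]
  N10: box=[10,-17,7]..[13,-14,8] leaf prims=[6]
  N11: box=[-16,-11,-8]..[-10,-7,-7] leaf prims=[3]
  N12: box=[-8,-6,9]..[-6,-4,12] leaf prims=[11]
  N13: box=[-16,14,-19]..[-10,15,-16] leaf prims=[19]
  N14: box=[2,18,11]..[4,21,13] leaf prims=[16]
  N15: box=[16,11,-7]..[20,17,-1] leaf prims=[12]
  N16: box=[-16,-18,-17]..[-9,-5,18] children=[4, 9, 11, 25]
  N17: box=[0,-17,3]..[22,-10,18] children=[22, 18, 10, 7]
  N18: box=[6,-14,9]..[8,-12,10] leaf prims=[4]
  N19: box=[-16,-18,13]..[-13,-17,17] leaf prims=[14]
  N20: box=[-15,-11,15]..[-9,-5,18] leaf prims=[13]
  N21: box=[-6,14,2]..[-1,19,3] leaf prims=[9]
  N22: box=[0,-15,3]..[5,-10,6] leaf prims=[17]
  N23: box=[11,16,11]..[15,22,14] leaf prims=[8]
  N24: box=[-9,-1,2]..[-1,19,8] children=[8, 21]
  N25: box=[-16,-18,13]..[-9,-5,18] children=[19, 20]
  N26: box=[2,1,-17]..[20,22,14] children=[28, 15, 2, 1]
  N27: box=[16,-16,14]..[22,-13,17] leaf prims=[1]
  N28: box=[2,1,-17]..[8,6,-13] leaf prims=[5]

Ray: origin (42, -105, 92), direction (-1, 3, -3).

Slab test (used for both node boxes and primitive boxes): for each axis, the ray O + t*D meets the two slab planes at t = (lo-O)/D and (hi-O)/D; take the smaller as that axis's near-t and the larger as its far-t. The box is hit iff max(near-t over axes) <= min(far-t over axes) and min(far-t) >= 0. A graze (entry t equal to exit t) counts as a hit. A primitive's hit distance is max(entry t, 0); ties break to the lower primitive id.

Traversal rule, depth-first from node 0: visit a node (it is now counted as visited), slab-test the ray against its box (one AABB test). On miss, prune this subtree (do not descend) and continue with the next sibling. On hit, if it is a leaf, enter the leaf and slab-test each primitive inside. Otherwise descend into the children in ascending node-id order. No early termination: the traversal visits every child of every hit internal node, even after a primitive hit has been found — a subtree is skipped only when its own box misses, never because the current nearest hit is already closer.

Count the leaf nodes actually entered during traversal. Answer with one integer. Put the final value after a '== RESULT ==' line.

Traverse from the root:
N0 x:[20,61] y:[29,127/3] z:[74/3,37] -> hit [29,37], descend [3, 16, 17, 26]
  N3 x:[43,61] y:[33,124/3] z:[80/3,37] -> miss, prune
  N16 x:[51,58] y:[29,100/3] z:[74/3,109/3] -> miss, prune
  N17 x:[20,42] y:[88/3,95/3] z:[74/3,89/3] -> hit [88/3,89/3], descend [7, 10, 18, 22]
    N7 x:[20,31] y:[89/3,92/3] z:[74/3,26] -> miss, prune
    N10 x:[29,32] y:[88/3,91/3] z:[28,85/3] -> miss, prune
    N18 x:[34,36] y:[91/3,31] z:[82/3,83/3] -> miss, prune
    N22 x:[37,42] y:[30,95/3] z:[86/3,89/3] -> miss, prune
  N26 x:[22,40] y:[106/3,127/3] z:[26,109/3] -> hit [106/3,109/3], descend [1, 2, 15, 28]
    N1 x:[27,40] y:[121/3,127/3] z:[26,27] -> miss, prune
    N2 x:[34,40] y:[36,109/3] z:[79/3,82/3] -> miss, prune
    N15 x:[22,26] y:[116/3,122/3] z:[31,33] -> miss, prune
    N28 x:[34,40] y:[106/3,37] z:[35,109/3] -> hit [106/3,109/3] leaf, test {P5@t=106/3}

Visited [0, 3, 16, 17, 7, 10, 18, 22, 26, 1, 2, 15, 28]. Tests: 13 box, 1 leaf. Nearest: P5.

== RESULT ==
1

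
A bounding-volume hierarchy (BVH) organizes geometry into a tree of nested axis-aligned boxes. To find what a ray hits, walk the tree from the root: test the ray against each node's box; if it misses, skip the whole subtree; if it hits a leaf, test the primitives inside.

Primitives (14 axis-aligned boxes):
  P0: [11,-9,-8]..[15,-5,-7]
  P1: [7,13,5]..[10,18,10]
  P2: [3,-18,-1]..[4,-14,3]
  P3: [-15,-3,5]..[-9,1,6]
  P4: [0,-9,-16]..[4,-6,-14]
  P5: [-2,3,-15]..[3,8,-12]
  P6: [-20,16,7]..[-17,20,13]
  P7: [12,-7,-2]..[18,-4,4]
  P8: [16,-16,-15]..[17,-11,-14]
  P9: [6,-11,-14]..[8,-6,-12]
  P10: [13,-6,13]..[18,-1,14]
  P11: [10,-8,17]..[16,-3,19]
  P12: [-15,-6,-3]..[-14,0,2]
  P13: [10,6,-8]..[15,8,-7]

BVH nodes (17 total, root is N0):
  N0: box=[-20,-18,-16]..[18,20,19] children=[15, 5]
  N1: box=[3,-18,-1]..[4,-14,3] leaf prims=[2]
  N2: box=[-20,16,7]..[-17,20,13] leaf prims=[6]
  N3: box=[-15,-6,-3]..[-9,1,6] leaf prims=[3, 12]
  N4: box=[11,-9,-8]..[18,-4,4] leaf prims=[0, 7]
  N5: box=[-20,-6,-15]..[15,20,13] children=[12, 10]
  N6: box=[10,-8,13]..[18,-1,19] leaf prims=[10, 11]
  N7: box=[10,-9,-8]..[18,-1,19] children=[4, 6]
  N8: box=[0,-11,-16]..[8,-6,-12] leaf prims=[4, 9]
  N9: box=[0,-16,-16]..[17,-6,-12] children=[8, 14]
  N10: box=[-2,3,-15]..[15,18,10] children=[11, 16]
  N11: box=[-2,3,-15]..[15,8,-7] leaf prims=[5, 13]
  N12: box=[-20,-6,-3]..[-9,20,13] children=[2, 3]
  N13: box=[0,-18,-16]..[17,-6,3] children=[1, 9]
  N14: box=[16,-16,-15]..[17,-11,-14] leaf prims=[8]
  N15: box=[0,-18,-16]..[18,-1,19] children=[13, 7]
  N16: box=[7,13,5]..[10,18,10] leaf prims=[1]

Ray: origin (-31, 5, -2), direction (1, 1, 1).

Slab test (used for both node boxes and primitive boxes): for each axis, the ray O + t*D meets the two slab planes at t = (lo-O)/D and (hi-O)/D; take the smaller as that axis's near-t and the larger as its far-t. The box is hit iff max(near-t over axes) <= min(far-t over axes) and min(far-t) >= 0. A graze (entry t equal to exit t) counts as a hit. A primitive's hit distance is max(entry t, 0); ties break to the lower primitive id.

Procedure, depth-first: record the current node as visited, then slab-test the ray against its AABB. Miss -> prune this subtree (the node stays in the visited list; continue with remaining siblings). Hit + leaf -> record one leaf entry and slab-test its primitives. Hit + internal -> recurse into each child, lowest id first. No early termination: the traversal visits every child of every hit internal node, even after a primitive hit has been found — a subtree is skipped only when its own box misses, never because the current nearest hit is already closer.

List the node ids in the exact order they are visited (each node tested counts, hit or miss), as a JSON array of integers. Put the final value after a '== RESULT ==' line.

Traverse from the root:
N0 x:[11,49] y:[-23,15] z:[-14,21] -> hit [11,15], descend [5, 15]
  N5 x:[11,46] y:[-11,15] z:[-13,15] -> hit [11,15], descend [10, 12]
    N10 x:[29,46] y:[-2,13] z:[-13,12] -> miss, prune
    N12 x:[11,22] y:[-11,15] z:[-1,15] -> hit [11,15], descend [2, 3]
      N2 x:[11,14] y:[11,15] z:[9,15] -> hit [11,14] leaf, test {P6@t=11}
      N3 x:[16,22] y:[-11,-4] z:[-1,8] -> miss, prune
  N15 x:[31,49] y:[-23,-6] z:[-14,21] -> miss, prune

order=[0, 5, 10, 12, 2, 3, 15]  |boxes|=7  |leaves|=1  hit=P6

== RESULT ==
[0, 5, 10, 12, 2, 3, 15]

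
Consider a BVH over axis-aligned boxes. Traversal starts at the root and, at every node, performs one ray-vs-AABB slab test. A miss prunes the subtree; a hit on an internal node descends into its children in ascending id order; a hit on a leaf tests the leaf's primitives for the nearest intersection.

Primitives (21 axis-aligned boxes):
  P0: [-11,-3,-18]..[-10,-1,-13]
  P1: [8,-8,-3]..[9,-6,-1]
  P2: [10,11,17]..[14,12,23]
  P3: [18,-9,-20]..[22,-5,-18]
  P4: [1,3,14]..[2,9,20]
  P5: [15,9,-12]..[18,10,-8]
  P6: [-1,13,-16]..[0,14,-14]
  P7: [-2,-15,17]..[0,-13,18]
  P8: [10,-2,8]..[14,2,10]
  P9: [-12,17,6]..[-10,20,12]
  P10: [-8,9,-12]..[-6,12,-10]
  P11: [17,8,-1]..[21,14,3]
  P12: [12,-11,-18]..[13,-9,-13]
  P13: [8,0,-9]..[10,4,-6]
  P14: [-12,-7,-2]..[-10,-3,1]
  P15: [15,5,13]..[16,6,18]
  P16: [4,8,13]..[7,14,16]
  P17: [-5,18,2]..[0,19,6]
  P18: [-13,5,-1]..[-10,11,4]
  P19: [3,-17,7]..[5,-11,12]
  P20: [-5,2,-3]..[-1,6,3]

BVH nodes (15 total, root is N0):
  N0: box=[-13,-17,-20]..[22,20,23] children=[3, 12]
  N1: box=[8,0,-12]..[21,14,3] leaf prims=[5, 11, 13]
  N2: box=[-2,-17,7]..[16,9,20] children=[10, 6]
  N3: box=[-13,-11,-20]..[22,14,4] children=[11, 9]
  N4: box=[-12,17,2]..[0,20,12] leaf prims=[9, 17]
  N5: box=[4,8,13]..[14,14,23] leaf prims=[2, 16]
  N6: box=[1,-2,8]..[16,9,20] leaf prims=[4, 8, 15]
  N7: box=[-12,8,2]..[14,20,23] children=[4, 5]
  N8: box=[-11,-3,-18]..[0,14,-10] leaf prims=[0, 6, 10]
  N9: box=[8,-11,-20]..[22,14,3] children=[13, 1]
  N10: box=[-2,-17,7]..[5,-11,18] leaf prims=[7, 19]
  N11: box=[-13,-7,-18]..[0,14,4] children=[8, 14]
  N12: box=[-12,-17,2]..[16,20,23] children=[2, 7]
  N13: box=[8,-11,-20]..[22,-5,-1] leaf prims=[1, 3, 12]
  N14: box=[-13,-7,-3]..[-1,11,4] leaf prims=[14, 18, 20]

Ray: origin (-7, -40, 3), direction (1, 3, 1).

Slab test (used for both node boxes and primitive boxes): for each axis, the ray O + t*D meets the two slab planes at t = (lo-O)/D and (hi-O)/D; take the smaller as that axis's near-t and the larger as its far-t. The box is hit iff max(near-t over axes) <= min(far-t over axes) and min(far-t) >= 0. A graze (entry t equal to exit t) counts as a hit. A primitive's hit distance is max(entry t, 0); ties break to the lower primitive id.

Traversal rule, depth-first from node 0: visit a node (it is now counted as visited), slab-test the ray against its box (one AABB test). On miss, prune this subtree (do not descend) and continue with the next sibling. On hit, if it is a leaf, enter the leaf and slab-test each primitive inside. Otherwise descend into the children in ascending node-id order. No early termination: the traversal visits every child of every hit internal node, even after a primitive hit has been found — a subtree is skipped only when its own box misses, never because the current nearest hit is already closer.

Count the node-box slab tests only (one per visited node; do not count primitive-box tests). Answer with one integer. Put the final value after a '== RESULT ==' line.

Walk:
N0 x:[-6,29] y:[23/3,20] z:[-23,20] -> hit [23/3,20], descend [3, 12]
  N3 x:[-6,29] y:[29/3,18] z:[-23,1] -> miss, prune
  N12 x:[-5,23] y:[23/3,20] z:[-1,20] -> hit [23/3,20], descend [2, 7]
    N2 x:[5,23] y:[23/3,49/3] z:[4,17] -> hit [23/3,49/3], descend [6, 10]
      N6 x:[8,23] y:[38/3,49/3] z:[5,17] -> hit [38/3,49/3] leaf, test {P4(miss), P8(miss), P15(miss)}
      N10 x:[5,12] y:[23/3,29/3] z:[4,15] -> hit [23/3,29/3] leaf, test {P7(miss), P19(miss)}
    N7 x:[-5,21] y:[16,20] z:[-1,20] -> hit [16,20], descend [4, 5]
      N4 x:[-5,7] y:[19,20] z:[-1,9] -> miss, prune
      N5 x:[11,21] y:[16,18] z:[10,20] -> hit [16,18] leaf, test {P2@t=17, P16(miss)}

order=[0, 3, 12, 2, 6, 10, 7, 4, 5]  |boxes|=9  |leaves|=3  hit=P2

== RESULT ==
9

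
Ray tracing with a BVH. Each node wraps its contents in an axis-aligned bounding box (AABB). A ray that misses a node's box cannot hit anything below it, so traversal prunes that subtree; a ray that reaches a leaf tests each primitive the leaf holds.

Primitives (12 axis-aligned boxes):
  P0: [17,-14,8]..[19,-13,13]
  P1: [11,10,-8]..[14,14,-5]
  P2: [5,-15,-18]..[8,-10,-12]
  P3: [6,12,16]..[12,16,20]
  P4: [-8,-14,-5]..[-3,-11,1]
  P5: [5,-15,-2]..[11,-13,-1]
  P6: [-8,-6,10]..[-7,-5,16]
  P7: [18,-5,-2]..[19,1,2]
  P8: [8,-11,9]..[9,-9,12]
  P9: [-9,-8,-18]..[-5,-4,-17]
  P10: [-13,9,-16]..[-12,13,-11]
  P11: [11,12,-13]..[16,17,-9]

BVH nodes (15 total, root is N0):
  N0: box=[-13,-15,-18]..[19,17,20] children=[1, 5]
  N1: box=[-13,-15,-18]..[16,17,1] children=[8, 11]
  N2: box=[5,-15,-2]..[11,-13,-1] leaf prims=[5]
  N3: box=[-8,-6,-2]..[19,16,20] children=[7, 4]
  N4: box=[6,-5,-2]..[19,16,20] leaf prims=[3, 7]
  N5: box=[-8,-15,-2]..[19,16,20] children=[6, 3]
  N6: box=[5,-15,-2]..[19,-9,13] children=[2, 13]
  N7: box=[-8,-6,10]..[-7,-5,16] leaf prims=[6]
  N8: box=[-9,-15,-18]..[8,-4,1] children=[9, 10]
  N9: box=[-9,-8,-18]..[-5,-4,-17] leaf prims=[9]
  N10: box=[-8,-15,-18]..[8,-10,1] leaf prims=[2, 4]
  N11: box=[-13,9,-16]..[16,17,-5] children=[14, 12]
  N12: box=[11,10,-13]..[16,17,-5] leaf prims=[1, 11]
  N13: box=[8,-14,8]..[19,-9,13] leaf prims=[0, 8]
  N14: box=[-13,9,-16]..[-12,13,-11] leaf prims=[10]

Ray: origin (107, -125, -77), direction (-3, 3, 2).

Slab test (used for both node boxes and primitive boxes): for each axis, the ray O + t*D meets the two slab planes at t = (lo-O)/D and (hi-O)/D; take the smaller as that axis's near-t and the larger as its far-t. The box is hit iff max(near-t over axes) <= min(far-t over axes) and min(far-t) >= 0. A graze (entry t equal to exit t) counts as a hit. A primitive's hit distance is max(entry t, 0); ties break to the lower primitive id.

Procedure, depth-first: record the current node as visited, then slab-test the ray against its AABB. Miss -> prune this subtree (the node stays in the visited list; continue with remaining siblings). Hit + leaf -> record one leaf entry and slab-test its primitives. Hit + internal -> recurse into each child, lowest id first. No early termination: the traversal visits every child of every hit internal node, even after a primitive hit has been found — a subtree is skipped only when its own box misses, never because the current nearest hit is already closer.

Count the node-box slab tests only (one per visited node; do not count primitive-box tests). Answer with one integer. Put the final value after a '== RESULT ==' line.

Walk:
N0 x:[88/3,40] y:[110/3,142/3] z:[59/2,97/2] -> hit [110/3,40], descend [1, 5]
  N1 x:[91/3,40] y:[110/3,142/3] z:[59/2,39] -> hit [110/3,39], descend [8, 11]
    N8 x:[33,116/3] y:[110/3,121/3] z:[59/2,39] -> hit [110/3,116/3], descend [9, 10]
      N9 x:[112/3,116/3] y:[39,121/3] z:[59/2,30] -> miss, prune
      N10 x:[33,115/3] y:[110/3,115/3] z:[59/2,39] -> hit [110/3,115/3] leaf, test {P2(miss), P4@t=37}
    N11 x:[91/3,40] y:[134/3,142/3] z:[61/2,36] -> miss, prune
  N5 x:[88/3,115/3] y:[110/3,47] z:[75/2,97/2] -> hit [75/2,115/3], descend [3, 6]
    N3 x:[88/3,115/3] y:[119/3,47] z:[75/2,97/2] -> miss, prune
    N6 x:[88/3,34] y:[110/3,116/3] z:[75/2,45] -> miss, prune

order=[0, 1, 8, 9, 10, 11, 5, 3, 6]  |boxes|=9  |leaves|=1  hit=P4

== RESULT ==
9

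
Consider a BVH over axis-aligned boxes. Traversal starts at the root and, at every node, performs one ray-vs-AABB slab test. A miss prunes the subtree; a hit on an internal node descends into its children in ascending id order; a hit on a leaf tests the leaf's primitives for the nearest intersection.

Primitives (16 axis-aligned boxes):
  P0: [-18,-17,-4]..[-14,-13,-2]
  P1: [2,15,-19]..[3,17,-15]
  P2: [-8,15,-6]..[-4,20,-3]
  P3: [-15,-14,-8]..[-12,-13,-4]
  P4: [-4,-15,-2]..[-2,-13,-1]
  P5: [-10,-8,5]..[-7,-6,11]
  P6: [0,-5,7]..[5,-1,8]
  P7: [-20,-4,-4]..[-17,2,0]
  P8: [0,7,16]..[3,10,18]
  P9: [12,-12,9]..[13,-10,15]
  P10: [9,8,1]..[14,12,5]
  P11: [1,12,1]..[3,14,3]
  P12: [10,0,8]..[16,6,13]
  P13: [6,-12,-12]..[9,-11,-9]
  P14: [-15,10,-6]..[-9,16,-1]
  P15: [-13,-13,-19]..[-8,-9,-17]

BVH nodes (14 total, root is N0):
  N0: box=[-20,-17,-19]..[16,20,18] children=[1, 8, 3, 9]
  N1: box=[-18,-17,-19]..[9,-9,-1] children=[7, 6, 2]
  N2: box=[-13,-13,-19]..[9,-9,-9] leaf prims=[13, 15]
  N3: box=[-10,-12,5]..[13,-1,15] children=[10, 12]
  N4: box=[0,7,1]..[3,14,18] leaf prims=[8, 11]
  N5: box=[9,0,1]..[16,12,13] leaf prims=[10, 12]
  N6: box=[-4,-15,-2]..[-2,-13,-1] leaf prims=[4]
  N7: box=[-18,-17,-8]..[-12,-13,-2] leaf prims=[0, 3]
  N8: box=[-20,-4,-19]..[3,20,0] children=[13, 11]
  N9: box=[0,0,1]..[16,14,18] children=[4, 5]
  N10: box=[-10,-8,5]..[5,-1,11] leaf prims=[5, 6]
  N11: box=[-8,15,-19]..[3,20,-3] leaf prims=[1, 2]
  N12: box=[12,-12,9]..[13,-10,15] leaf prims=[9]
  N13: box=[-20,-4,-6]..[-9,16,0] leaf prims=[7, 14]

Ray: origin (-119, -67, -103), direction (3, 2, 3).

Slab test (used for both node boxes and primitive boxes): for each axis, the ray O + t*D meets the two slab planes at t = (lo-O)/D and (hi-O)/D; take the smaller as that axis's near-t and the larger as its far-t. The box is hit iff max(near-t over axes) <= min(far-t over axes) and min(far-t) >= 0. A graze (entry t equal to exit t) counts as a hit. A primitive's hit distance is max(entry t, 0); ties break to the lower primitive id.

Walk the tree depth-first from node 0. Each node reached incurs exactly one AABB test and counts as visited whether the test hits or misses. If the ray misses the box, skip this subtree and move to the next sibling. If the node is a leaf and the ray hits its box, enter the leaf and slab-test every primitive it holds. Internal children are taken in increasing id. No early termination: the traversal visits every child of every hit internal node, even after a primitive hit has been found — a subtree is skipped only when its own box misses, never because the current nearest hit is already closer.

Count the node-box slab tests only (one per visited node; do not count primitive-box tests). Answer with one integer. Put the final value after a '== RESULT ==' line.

Trace the traversal:
N0 x:[33,45] y:[25,87/2] z:[28,121/3] -> hit [33,121/3], descend [1, 3, 8, 9]
  N1 x:[101/3,128/3] y:[25,29] z:[28,34] -> miss, prune
  N3 x:[109/3,44] y:[55/2,33] z:[36,118/3] -> miss, prune
  N8 x:[33,122/3] y:[63/2,87/2] z:[28,103/3] -> hit [33,103/3], descend [11, 13]
    N11 x:[37,122/3] y:[41,87/2] z:[28,100/3] -> miss, prune
    N13 x:[33,110/3] y:[63/2,83/2] z:[97/3,103/3] -> hit [33,103/3] leaf, test {P7@t=33, P14(miss)}
  N9 x:[119/3,45] y:[67/2,81/2] z:[104/3,121/3] -> hit [119/3,121/3], descend [4, 5]
    N4 x:[119/3,122/3] y:[37,81/2] z:[104/3,121/3] -> hit [119/3,121/3] leaf, test {P8(miss), P11(miss)}
    N5 x:[128/3,45] y:[67/2,79/2] z:[104/3,116/3] -> miss, prune

Visited [0, 1, 3, 8, 11, 13, 9, 4, 5]. Tests: 9 box, 2 leaf. Nearest: P7.

== RESULT ==
9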